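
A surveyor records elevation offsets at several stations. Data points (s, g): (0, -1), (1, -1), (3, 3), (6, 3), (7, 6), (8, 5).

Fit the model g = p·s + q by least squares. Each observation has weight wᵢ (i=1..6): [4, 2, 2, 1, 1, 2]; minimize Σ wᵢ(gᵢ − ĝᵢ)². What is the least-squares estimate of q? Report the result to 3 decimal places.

With design matrix X, XᵀWX = [[233, 37]; [37, 12]] and XᵀWg = [156, 19]ᵀ.
Determinant 233·12 − 37² = 1427.
p = (156·12 − 37·19)/1427 = 1169/1427; q = (233·19 − 37·156)/1427 = -1345/1427.

q = -0.943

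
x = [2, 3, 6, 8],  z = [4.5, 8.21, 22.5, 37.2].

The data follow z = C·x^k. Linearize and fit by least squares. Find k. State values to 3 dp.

k = 1.508

Linearized form: ln z = k·ln x + ln C. From the 4 transformed points,
Over the data: Σln x = 5.6630, Σ(ln x)² = 9.2219, Σln z = 10.3393, Σln x·ln z = 16.4541.
Normal system: [[9.2219, 5.6630]; [5.6630, 4]]·[k, ln C]ᵀ = [16.4541, 10.3393]ᵀ.
Slope k = (n·Σln x·ln z − Σln x·Σln z)/(n·Σ(ln x)² − (Σln x)²) = (4·16.4541 − 5.6630·10.3393)/4.8184 = 1.50788; ln C = (Σln z − k·Σln x)/n = 0.45005.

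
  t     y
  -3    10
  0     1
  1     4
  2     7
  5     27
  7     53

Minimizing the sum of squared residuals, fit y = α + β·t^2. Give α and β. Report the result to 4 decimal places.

α = 1.8160, β = 1.0353

Sums needed: Σ1 = 6, Σt^2 = 88, Σt^2·t^2 = 3124.
Right-hand side: Σy = 102, Σt^2·y = 3394.
Normal equations: [[6, 88]; [88, 3124]]·[α, β]ᵀ = [102, 3394]ᵀ.
Δ = 6·3124 − 88² = 11000.
α = (102·3124 − 88·3394)/11000 = 227/125; β = (6·3394 − 88·102)/11000 = 2847/2750.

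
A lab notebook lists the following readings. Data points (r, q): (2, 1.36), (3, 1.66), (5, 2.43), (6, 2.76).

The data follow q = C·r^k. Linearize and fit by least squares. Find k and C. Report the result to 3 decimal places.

Let Y = ln q. Fitting Y = k·ln r + ln C by least squares:
AᵀA = [[7.4881, 5.1930]; [5.1930, 4]], rhs = [4.0180, 2.7174]ᵀ  (here Σln r = 5.1930, Σ(ln r)² = 7.4881, Σln q = 2.7174, Σln r·ln q = 4.0180).
Solving (det = 2.9856): k = 0.65665, ln C = -0.17313, so C = exp(-0.17313) = 0.84103.

k = 0.657, C = 0.841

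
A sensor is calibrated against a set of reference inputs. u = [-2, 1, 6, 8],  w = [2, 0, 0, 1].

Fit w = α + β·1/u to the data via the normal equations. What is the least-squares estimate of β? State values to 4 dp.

β = -1.2921

From the data, Σ1 = 4, Σ1/u = 19/24, Σ1/u·1/u = 745/576.
For Xᵀw: Σw = 3, Σ1/u·w = -7/8.
Eliminating β: (745/576)·(row 1) − (19/24)·(row 2) gives (291/64)·α = (745/576)·3 − (19/24)·(-7/8) = 439/96, so α = 878/873.
Then β = ((-7/8) − (19/24)·(878/873))/(745/576) = -376/291.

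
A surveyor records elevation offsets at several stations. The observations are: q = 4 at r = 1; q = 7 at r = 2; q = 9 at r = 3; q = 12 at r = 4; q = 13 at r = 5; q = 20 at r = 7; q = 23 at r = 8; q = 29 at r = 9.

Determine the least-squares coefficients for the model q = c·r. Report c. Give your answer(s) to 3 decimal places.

Normal-equation sums: Σr·r = 249.
Right-hand side: Σr·q = 743.
Hence c = 743 / 249 ≈ 2.98394.

c = 2.984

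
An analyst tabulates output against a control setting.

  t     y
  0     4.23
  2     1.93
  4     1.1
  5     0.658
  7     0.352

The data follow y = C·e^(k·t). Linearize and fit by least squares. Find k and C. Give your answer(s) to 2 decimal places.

k = -0.35, C = 4.14

Taking logs, ln y = k·t + ln C, so regress ln y on t.
AᵀA = [[94.0000, 18.0000]; [18.0000, 5]], rhs = [-7.7053, 0.7324]ᵀ  (here Σt = 18.0000, Σ(t)² = 94.0000, Σln y = 0.7324, Σt·ln y = -7.7053).
Δ = 94.0000·5 − (18.0000)² = 146.0000; k = (-7.7053·5 − 18.0000·0.7324)/146.0000 = -0.35417, ln C = (94.0000·0.7324 − 18.0000·-7.7053)/146.0000 = 1.42149, so C = exp(1.42149) = 4.14330.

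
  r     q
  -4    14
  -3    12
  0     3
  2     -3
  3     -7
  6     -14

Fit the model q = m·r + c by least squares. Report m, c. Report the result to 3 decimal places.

m = -2.893, c = 2.762

The normal system AᵀA·[m, c]ᵀ = Aᵀq is [[74, 4]; [4, 6]]·[m, c]ᵀ = [-203, 5]ᵀ.
det = 74·6 − 4² = 428.
m = ((-203)·6 − 4·5)/428 = -619/214; c = (74·5 − 4·(-203))/428 = 591/214.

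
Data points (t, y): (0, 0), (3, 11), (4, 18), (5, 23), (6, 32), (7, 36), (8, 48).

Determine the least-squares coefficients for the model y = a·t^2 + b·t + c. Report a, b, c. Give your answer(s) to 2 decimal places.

a = 0.40, b = 2.70, c = -0.03

Normal-equation sums: Σt^2·t^2 = 8755, Σt^2·t = 1287, Σt^2 = 199, Σt·t = 199, Σt = 33, Σ1 = 7.
And Σt^2·y = 6950, Σt·y = 1048, Σy = 168.
AᵀA·[a, b, c]ᵀ = Aᵀy becomes [[8755, 1287, 199]; [1287, 199, 33]; [199, 33, 7]]·[a, b, c]ᵀ = [6950, 1048, 168]ᵀ.
Solving the 3×3 system (Gaussian elimination) gives a = 8936/22449, b = 20183/7483, c = -101/3207.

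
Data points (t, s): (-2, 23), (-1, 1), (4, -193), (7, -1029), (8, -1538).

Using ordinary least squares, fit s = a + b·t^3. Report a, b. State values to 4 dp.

a = -1.2117, b = -2.9999

The normal system AᵀA·[a, b]ᵀ = Aᵀs is [[5, 910]; [910, 383954]]·[a, b]ᵀ = [-2736, -1152940]ᵀ.
Eliminating b: 383954·(row 1) − 910·(row 2) gives 1091670·a = 383954·(-2736) − 910·(-1152940) = -1322744, so a = -661372/545835.
Then b = ((-1152940) − 910·(-661372/545835))/383954 = -327494/109167.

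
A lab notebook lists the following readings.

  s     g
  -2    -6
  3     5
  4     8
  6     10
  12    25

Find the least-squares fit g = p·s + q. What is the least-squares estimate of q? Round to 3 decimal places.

Setting ∂/∂p … = 0 gives: 209·p + 23·q = 419;  23·p + 5·q = 42.
Eliminating q: 5·(row 1) − 23·(row 2) gives 516·p = 5·419 − 23·42 = 1129, so p = 1129/516.
Then q = (42 − 23·(1129/516))/5 = -859/516.

q = -1.665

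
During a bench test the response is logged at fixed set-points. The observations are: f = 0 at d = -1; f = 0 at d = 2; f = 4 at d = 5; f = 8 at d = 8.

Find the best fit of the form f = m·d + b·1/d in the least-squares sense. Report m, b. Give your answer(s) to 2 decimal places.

From the data, Σd·d = 94, Σd·1/d = 4, Σ1/d·1/d = 2089/1600.
For Xᵀf: Σd·f = 84, Σ1/d·f = 9/5.
Normal equations: [[94, 4]; [4, 2089/1600]]·[m, b]ᵀ = [84, 9/5]ᵀ.
Eliminating b: (2089/1600)·(row 1) − 4·(row 2) gives (85383/800)·m = (2089/1600)·84 − 4·(9/5) = 40989/400, so m = 27326/28461.
Then b = ((9/5) − 4·(27326/28461))/(2089/1600) = -44480/28461.

m = 0.96, b = -1.56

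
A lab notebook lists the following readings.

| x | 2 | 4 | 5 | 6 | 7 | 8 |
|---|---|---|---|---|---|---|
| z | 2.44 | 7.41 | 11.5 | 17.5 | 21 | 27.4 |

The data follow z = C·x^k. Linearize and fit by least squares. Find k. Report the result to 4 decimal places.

k = 1.7585

With ln zᵢ as the transformed response and ln xᵢ as the regressor:
AᵀA = [[16.3136, 9.5060]; [9.5060, 6]], rhs = [25.2624, 14.5544]ᵀ  (here Σln x = 9.5060, Σ(ln x)² = 16.3136, Σln z = 14.5544, Σln x·ln z = 25.2624).
Slope k = (n·Σln x·ln z − Σln x·Σln z)/(n·Σ(ln x)² − (Σln x)²) = (6·25.2624 − 9.5060·14.5544)/7.5177 = 1.75853; ln C = (Σln z − k·Σln x)/n = -0.36035.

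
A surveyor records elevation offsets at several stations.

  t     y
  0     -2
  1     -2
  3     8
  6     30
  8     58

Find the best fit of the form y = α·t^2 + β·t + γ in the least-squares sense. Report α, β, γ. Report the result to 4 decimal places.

The normal system XᵀX·[α, β, γ]ᵀ = Xᵀy is [[5474, 756, 110]; [756, 110, 18]; [110, 18, 5]]·[α, β, γ]ᵀ = [4862, 666, 92]ᵀ.
Inverting the 3×3 Gram matrix, [α, β, γ]ᵀ = [3229/3517, 333/3517, -7524/3517]ᵀ.

α = 0.9181, β = 0.0947, γ = -2.1393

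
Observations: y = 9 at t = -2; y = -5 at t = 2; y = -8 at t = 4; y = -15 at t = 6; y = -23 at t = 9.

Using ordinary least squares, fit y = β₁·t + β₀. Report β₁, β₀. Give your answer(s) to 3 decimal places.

β₁ = -2.869, β₀ = 2.503

Entries of XᵀX: Σt·t = 141, Σt = 19, Σ1 = 5.
Right-hand side: Σt·y = -357, Σy = -42.
XᵀX·[β₁, β₀]ᵀ = Xᵀy becomes [[141, 19]; [19, 5]]·[β₁, β₀]ᵀ = [-357, -42]ᵀ.
det = 141·5 − 19² = 344.
β₁ = ((-357)·5 − 19·(-42))/344 = -987/344; β₀ = (141·(-42) − 19·(-357))/344 = 861/344.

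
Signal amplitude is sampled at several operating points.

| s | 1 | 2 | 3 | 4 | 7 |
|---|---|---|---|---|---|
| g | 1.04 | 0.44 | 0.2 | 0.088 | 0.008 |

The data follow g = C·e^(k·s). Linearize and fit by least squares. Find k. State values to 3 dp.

k = -0.809

With ln gᵢ as the transformed response and sᵢ as the regressor:
Over the data: Σs = 17.0000, Σ(s)² = 79.0000, Σln g = -9.6499, Σs·ln g = -49.9509.
Normal system: [[79.0000, 17.0000]; [17.0000, 5]]·[k, ln C]ᵀ = [-49.9509, -9.6499]ᵀ.
Slope k = (n·Σs·ln g − Σs·Σln g)/(n·Σ(s)² − (Σs)²) = (5·-49.9509 − 17.0000·-9.6499)/106.0000 = -0.80855; ln C = (Σln g − k·Σs)/n = 0.81907.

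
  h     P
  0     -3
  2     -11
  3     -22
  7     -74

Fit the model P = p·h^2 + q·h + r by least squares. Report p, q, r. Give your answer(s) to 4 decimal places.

Setting ∂/∂p … = 0 gives: 2498·p + 378·q + 62·r = -3868;  378·p + 62·q + 12·r = -606;  62·p + 12·q + 4·r = -110.
(Σh^2·h^2 = 2498, Σh^2·h = 378, Σh^2 = 62, Σh·h = 62, Σh = 12, Σ1 = 4, Σh^2·P = -3868, Σh·P = -606, ΣP = -110.)
Row-reducing yields p = -1623/1549, q = -4458/1549, r = -4067/1549.

p = -1.0478, q = -2.8780, r = -2.6256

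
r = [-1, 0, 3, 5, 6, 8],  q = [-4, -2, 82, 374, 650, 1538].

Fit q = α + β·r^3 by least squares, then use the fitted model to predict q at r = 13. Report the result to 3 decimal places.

q̂ = 6603.827

Sums needed: Σ1 = 6, Σr^3 = 879, Σr^3·r^3 = 325155.
Moment sums: Σq = 2638, Σr^3·q = 976824.
Normal equations: [[6, 879]; [879, 325155]]·[α, β]ᵀ = [2638, 976824]ᵀ.
Determinant 6·325155 − 879² = 1178289.
α = (2638·325155 − 879·976824)/1178289 = -289802/392763; β = (6·976824 − 879·2638)/1178289 = 1180714/392763.
At r = 13: q̂ = (-289802/392763)·(1) + (1180714/392763)·(2197) = 2593738856/392763.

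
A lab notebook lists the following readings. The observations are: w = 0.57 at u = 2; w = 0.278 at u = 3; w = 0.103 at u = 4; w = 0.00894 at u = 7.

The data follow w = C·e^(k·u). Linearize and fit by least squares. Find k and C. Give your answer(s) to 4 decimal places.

k = -0.8391, C = 3.1526

Let Y = ln w. Fitting Y = k·u + ln C by least squares:
Sums: Σu = 16.0000, Σ(u)² = 78.0000, Σln w = -8.8325, Σu·ln w = -47.0773.
Normal system: [[78.0000, 16.0000]; [16.0000, 4]]·[k, ln C]ᵀ = [-47.0773, -8.8325]ᵀ.
Slope k = (n·Σu·ln w − Σu·Σln w)/(n·Σ(u)² − (Σu)²) = (4·-47.0773 − 16.0000·-8.8325)/56.0000 = -0.83909; ln C = (Σln w − k·Σu)/n = 1.14824, so C = exp(1.14824) = 3.15265.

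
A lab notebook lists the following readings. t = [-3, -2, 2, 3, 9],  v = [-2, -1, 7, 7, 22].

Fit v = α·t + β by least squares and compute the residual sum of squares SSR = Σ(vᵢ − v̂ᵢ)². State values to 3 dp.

Compute the Gram sums: Σt·t = 107, Σt = 9, Σ1 = 5.
Moment sums: Σt·v = 241, Σv = 33.
So XᵀX·[α, β]ᵀ = Xᵀv: [[107, 9]; [9, 5]]·[α, β]ᵀ = [241, 33]ᵀ.
Δ = 107·5 − 9² = 454.
α = (241·5 − 9·33)/454 = 2; β = (107·33 − 9·241)/454 = 3.
Residuals: 1, 0, 0, -2, 1; SSR = 6.

SSR = 6.000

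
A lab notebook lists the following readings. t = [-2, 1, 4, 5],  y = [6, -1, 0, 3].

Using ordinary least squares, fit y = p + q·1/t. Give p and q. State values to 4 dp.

p = 3.1170, q = -4.7033

Setting ∂/∂p … = 0 gives: 4·p + (19/20)·q = 8;  (19/20)·p + (541/400)·q = -17/5.
(Σ1 = 4, Σ1/t = 19/20, Σ1/t·1/t = 541/400, Σy = 8, Σ1/t·y = -17/5.)
det = 4·(541/400) − (19/20)² = 1803/400.
p = (8·(541/400) − (19/20)·(-17/5))/(1803/400) = 5620/1803; q = (4·(-17/5) − (19/20)·8)/(1803/400) = -8480/1803.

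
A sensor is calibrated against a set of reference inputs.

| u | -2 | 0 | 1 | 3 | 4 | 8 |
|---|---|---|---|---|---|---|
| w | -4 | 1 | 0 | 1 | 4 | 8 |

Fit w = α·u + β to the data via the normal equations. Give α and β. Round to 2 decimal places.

α = 1.10, β = -0.91

With design matrix A, AᵀA = [[94, 14]; [14, 6]] and Aᵀw = [91, 10]ᵀ.
Eliminating β: 6·(row 1) − 14·(row 2) gives 368·α = 6·91 − 14·10 = 406, so α = 203/184.
Then β = (10 − 14·(203/184))/6 = -167/184.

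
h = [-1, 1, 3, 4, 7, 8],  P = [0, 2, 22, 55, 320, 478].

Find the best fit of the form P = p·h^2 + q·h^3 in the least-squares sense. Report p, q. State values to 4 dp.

p = -0.4515, q = 0.9921

Forming AᵀA = [[6836, 50842]; [50842, 384620]] and AᵀP = [47352, 358612]ᵀ gives AᵀA·[p, q]ᵀ = AᵀP.
Determinant 6836·384620 − 50842² = 44353356.
p = (47352·384620 − 50842·358612)/44353356 = -5006266/11088339; q = (6836·358612 − 50842·47352)/44353356 = 11000312/11088339.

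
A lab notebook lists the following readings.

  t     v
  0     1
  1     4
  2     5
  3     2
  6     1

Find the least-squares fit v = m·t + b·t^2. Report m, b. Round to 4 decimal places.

The normal equations are: 50·m + 252·b = 26;  252·m + 1394·b = 78.
Δ = 50·1394 − 252² = 6196.
m = (26·1394 − 252·78)/6196 = 4147/1549; b = (50·78 − 252·26)/6196 = -663/1549.

m = 2.6772, b = -0.4280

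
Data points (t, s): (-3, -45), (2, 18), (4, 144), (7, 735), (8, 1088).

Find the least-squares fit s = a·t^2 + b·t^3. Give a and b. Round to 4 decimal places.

a = 0.9764, b = 2.0031

Compute the Gram sums: Σt^2·t^2 = 6850, Σt^2·t^3 = 50388, Σt^3·t^3 = 384682.
For Aᵀs: Σt^2·s = 107618, Σt^3·s = 819736.
AᵀA·[a, b]ᵀ = Aᵀs becomes [[6850, 50388]; [50388, 384682]]·[a, b]ᵀ = [107618, 819736]ᵀ.
Determinant 6850·384682 − 50388² = 96121156.
a = (107618·384682 − 50388·819736)/96121156 = 23462477/24030289; b = (6850·819736 − 50388·107618)/96121156 = 48133954/24030289.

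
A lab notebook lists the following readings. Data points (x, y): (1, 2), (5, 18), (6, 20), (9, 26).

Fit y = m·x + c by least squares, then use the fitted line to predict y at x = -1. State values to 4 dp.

ŷ = -2.4885

With design matrix A, AᵀA = [[143, 21]; [21, 4]] and Aᵀy = [446, 66]ᵀ.
Eliminating c: 4·(row 1) − 21·(row 2) gives 131·m = 4·446 − 21·66 = 398, so m = 398/131.
Then c = (66 − 21·(398/131))/4 = 72/131.
At x = -1: ŷ = (398/131)·(-1) + (72/131)·(1) = -326/131.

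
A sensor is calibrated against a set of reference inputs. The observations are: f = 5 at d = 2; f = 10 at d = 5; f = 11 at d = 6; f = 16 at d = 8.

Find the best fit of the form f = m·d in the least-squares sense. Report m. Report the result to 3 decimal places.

m = 1.969

MᵀM·[m]ᵀ = Mᵀf reads: 129·m = 254.
(Σd·d = 129, Σd·f = 254.)
Hence m = 254 / 129 ≈ 1.96899.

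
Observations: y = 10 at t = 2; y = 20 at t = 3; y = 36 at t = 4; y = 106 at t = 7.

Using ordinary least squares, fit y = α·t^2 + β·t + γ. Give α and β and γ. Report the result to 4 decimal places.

α = 2.1105, β = 0.2597, γ = 0.8066

Compute the Gram sums: Σt^2·t^2 = 2754, Σt^2·t = 442, Σt^2 = 78, Σt·t = 78, Σt = 16, Σ1 = 4.
Right-hand side: Σt^2·y = 5990, Σt·y = 966, Σy = 172.
Normal equations: [[2754, 442, 78]; [442, 78, 16]; [78, 16, 4]]·[α, β, γ]ᵀ = [5990, 966, 172]ᵀ.
Solving the 3×3 system (Gaussian elimination) gives α = 382/181, β = 47/181, γ = 146/181.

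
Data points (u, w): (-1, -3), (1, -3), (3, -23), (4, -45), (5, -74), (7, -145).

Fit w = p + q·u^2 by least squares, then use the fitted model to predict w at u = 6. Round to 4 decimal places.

ŵ = -105.8882

With design matrix A, AᵀA = [[6, 101]; [101, 3365]] and Aᵀw = [-293, -9888]ᵀ.
Eliminating q: 3365·(row 1) − 101·(row 2) gives 9989·p = 3365·(-293) − 101·(-9888) = 12743, so p = 12743/9989.
Then q = ((-9888) − 101·(12743/9989))/3365 = -29735/9989.
At u = 6: ŵ = (12743/9989)·(1) + (-29735/9989)·(36) = -1057717/9989.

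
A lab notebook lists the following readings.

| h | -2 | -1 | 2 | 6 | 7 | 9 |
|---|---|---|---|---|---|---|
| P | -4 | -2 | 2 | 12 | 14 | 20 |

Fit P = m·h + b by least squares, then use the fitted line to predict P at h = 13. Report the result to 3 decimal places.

P̂ = 27.310

Setting ∂/∂m … = 0 gives: 175·m + 21·b = 364;  21·m + 6·b = 42.
Eliminating b: 6·(row 1) − 21·(row 2) gives 609·m = 6·364 − 21·42 = 1302, so m = 62/29.
Then b = (42 − 21·(62/29))/6 = -14/29.
At h = 13: P̂ = (62/29)·(13) + (-14/29)·(1) = 792/29.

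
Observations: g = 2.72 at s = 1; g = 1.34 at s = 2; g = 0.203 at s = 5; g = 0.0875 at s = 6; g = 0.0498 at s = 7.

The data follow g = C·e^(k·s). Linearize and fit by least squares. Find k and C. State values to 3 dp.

k = -0.668, C = 5.253

Let Y = ln g. Fitting Y = k·s + ln C by least squares:
Σs = 21.0000, Σ(s)² = 115.0000, Σln g = -5.7371, Σs·ln g = -42.0017.
Equations: 115.0000·k + 21.0000·ln C = -42.0017;  21.0000·k + 5·ln C = -5.7371.
Slope k = (n·Σs·ln g − Σs·Σln g)/(n·Σ(s)² − (Σs)²) = (5·-42.0017 − 21.0000·-5.7371)/134.0000 = -0.66813; ln C = (Σln g − k·Σs)/n = 1.65871, so C = exp(1.65871) = 5.25255.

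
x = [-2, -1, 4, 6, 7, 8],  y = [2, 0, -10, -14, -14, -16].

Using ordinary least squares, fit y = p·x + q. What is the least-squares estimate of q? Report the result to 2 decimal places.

The normal equations are: 170·p + 22·q = -354;  22·p + 6·q = -52.
(Σx·x = 170, Σx = 22, Σ1 = 6, Σx·y = -354, Σy = -52.)
Eliminating q: 6·(row 1) − 22·(row 2) gives 536·p = 6·(-354) − 22·(-52) = -980, so p = -245/134.
Then q = ((-52) − 22·(-245/134))/6 = -263/134.

q = -1.96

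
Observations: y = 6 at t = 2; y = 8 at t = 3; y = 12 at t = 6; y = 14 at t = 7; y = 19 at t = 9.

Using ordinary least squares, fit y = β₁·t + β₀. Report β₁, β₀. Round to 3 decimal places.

XᵀX·[β₁, β₀]ᵀ = Xᵀy reads: 179·β₁ + 27·β₀ = 377;  27·β₁ + 5·β₀ = 59.
Determinant 179·5 − 27² = 166.
β₁ = (377·5 − 27·59)/166 = 146/83; β₀ = (179·59 − 27·377)/166 = 191/83.

β₁ = 1.759, β₀ = 2.301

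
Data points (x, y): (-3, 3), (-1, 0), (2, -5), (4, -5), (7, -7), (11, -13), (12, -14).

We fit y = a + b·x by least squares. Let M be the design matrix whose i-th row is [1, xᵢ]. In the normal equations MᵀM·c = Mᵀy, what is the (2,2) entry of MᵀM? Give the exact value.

344

Row 2 ↔ basis x, column 2 ↔ basis x, so (MᵀM)_{2,2} = Σᵢ (x)·(x) = (-3)·(-3) + (-1)·(-1) + (2)·(2) + (4)·(4) + (7)·(7) + (11)·(11) + (12)·(12) = 344.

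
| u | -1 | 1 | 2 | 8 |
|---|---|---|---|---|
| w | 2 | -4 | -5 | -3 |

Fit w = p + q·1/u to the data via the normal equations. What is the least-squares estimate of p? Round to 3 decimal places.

MᵀM·[p, q]ᵀ = Mᵀw reads: 4·p + (5/8)·q = -10;  (5/8)·p + (145/64)·q = -71/8.
Eliminating q: (145/64)·(row 1) − (5/8)·(row 2) gives (555/64)·p = (145/64)·(-10) − (5/8)·(-71/8) = -1095/64, so p = -73/37.
Then q = ((-71/8) − (5/8)·(-73/37))/(145/64) = -624/185.

p = -1.973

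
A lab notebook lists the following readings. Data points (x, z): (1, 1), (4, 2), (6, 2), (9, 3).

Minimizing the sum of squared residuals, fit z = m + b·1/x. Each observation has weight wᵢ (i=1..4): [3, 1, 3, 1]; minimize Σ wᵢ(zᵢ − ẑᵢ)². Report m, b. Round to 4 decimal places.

From the data, Σwᵢ·1 = 8, Σwᵢ·1/x = 139/36, Σwᵢ·1/x·1/x = 4093/1296.
For AᵀWz: Σwᵢ·z = 14, Σwᵢ·1/x·z = 29/6.
Determinant 8·(4093/1296) − (139/36)² = 13423/1296.
m = (14·(4093/1296) − (139/36)·(29/6))/(13423/1296) = 33116/13423; b = (8·(29/6) − (139/36)·14)/(13423/1296) = -19944/13423.

m = 2.4671, b = -1.4858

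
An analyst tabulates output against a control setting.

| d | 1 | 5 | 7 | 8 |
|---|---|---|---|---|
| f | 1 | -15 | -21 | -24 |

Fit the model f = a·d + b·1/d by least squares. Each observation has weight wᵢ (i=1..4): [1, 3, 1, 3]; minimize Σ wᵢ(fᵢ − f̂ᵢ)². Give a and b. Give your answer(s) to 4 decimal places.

a = -3.0872, b = 3.9569

From the data, Σwᵢ·d·d = 317, Σwᵢ·d·1/d = 8, Σwᵢ·1/d·1/d = 93083/78400.
Moment sums: Σwᵢ·d·f = -947, Σwᵢ·1/d·f = -20.
So MᵀWM·[a, b]ᵀ = MᵀWf: [[317, 8]; [8, 93083/78400]]·[a, b]ᵀ = [-947, -20]ᵀ.
det = 317·(93083/78400) − 8² = 24489711/78400.
a = ((-947)·(93083/78400) − 8·(-20))/(24489711/78400) = -25201867/8163237; b = (317·(-20) − 8·(-947))/(24489711/78400) = 32300800/8163237.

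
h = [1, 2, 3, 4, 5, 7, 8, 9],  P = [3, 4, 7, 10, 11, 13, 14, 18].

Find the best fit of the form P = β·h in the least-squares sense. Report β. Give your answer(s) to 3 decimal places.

XᵀX·[β]ᵀ = XᵀP reads: 249·β = 492.
(Σh·h = 249, Σh·P = 492.)
Hence β = 492 / 249 ≈ 1.9759.

β = 1.976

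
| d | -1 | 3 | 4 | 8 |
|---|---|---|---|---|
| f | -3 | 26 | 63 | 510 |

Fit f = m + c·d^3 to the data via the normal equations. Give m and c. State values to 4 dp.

The normal equations are: 4·m + 602·c = 596;  602·m + 266970·c = 265857.
det = 4·266970 − 602² = 705476.
m = (596·266970 − 602·265857)/705476 = -465897/352738; c = (4·265857 − 602·596)/705476 = 176159/176369.

m = -1.3208, c = 0.9988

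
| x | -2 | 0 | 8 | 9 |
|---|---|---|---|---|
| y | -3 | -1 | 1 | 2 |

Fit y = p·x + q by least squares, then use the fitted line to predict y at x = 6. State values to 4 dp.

ŷ = 0.6173

MᵀM·[p, q]ᵀ = Mᵀy reads: 149·p + 15·q = 32;  15·p + 4·q = -1.
det = 149·4 − 15² = 371.
p = (32·4 − 15·(-1))/371 = 143/371; q = (149·(-1) − 15·32)/371 = -629/371.
At x = 6: ŷ = (143/371)·(6) + (-629/371)·(1) = 229/371.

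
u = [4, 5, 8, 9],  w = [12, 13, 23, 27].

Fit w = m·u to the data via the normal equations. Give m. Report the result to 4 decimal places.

Entries of MᵀM: Σu·u = 186.
And Σu·w = 540.
Normal equations: [[186]]·[m]ᵀ = [540]ᵀ.
m = 540/186 = 2.90323.

m = 2.9032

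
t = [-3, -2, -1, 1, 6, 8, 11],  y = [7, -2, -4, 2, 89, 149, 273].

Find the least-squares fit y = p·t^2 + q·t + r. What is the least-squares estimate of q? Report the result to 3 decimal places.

q = 3.092

With design matrix X, XᵀX = [[20132, 2024, 236]; [2024, 236, 20]; [236, 20, 7]] and Xᵀy = [45826, 4718, 514]ᵀ.
Solving the 3×3 system (Gaussian elimination) gives p = 622183/311442, q = 962999/311442, r = -143190/51907.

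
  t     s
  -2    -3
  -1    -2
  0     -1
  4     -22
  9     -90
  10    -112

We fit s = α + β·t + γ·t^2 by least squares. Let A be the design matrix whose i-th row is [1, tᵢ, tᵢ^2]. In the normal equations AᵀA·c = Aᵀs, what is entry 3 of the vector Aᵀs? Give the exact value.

-18856

Entry 3 ↔ basis t^2, so (Aᵀs)_{3} = Σᵢ (t^2)·sᵢ = (4)·(-3) + (1)·(-2) + (0)·(-1) + (16)·(-22) + (81)·(-90) + (100)·(-112) = -18856.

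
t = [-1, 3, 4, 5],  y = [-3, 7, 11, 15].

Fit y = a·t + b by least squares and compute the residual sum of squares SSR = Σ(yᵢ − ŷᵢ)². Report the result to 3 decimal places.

Normal-equation sums: Σt·t = 51, Σt = 11, Σ1 = 4.
Moment sums: Σt·y = 143, Σy = 30.
So MᵀM·[a, b]ᵀ = Mᵀy: [[51, 11]; [11, 4]]·[a, b]ᵀ = [143, 30]ᵀ.
Δ = 51·4 − 11² = 83.
a = (143·4 − 11·30)/83 = 242/83; b = (51·30 − 11·143)/83 = -43/83.
Residuals: 36/83, -102/83, -12/83, 78/83; SSR = 216/83.

SSR = 2.602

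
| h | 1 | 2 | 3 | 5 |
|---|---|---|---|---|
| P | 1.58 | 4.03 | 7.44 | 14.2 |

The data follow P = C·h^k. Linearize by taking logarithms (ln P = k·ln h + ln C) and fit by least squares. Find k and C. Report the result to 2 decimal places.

k = 1.37, C = 1.58

Let Y = ln P. Fitting Y = k·ln h + ln C by least squares:
Over the data: Σln h = 3.4012, Σ(ln h)² = 4.2777, Σln P = 6.5113, Σln h·ln P = 7.4411.
Normal system: [[4.2777, 3.4012]; [3.4012, 4]]·[k, ln C]ᵀ = [7.4411, 6.5113]ᵀ.
Slope k = (n·Σln h·ln P − Σln h·Σln P)/(n·Σ(ln h)² − (Σln h)²) = (4·7.4411 − 3.4012·6.5113)/5.5426 = 1.37446; ln C = (Σln P − k·Σln h)/n = 0.45912, so C = exp(0.45912) = 1.58269.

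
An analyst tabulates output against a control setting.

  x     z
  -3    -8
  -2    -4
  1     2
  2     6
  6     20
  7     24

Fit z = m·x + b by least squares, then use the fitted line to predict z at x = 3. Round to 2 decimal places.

Sums needed: Σx·x = 103, Σx = 11, Σ1 = 6.
And Σx·z = 334, Σz = 40.
AᵀA·[m, b]ᵀ = Aᵀz becomes [[103, 11]; [11, 6]]·[m, b]ᵀ = [334, 40]ᵀ.
Δ = 103·6 − 11² = 497.
m = (334·6 − 11·40)/497 = 1564/497; b = (103·40 − 11·334)/497 = 446/497.
At x = 3: ẑ = (1564/497)·(3) + (446/497)·(1) = 734/71.

ẑ = 10.34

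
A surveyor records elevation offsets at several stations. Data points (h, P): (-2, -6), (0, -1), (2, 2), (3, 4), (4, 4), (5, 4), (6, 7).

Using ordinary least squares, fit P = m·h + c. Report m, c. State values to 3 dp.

Setting ∂/∂m … = 0 gives: 94·m + 18·c = 106;  18·m + 7·c = 14.
det = 94·7 − 18² = 334.
m = (106·7 − 18·14)/334 = 245/167; c = (94·14 − 18·106)/334 = -296/167.

m = 1.467, c = -1.772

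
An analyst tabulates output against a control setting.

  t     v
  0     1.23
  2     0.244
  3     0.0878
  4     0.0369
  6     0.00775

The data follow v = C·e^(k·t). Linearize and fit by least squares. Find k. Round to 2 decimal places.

Linearized form: ln v = k·t + ln C. From the 5 transformed points,
AᵀA = [[65.0000, 15.0000]; [15.0000, 5]], rhs = [-52.4778, -11.7959]ᵀ  (here Σt = 15.0000, Σ(t)² = 65.0000, Σln v = -11.7959, Σt·ln v = -52.4778).
Slope k = (n·Σt·ln v − Σt·Σln v)/(n·Σ(t)² − (Σt)²) = (5·-52.4778 − 15.0000·-11.7959)/100.0000 = -0.85451; ln C = (Σln v − k·Σt)/n = 0.20435.

k = -0.85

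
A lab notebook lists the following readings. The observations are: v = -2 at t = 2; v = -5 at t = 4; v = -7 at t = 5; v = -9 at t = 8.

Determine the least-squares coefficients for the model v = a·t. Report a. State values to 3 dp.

a = -1.202

Compute the Gram sums: Σt·t = 109.
And Σt·v = -131.
So AᵀA·[a]ᵀ = Aᵀv: [[109]]·[a]ᵀ = [-131]ᵀ.
Hence a = -131 / 109 ≈ -1.20183.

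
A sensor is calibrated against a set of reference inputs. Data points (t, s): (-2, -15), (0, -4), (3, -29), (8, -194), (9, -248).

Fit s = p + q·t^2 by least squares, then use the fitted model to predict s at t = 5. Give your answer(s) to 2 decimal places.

ŝ = -78.13

Normal-equation sums: Σ1 = 5, Σt^2 = 158, Σt^2·t^2 = 10754.
And Σs = -490, Σt^2·s = -32825.
AᵀA·[p, q]ᵀ = Aᵀs becomes [[5, 158]; [158, 10754]]·[p, q]ᵀ = [-490, -32825]ᵀ.
Determinant 5·10754 − 158² = 28806.
p = ((-490)·10754 − 158·(-32825))/28806 = -41555/14403; q = (5·(-32825) − 158·(-490))/28806 = -86705/28806.
At t = 5: ŝ = (-41555/14403)·(1) + (-86705/28806)·(25) = -750245/9602.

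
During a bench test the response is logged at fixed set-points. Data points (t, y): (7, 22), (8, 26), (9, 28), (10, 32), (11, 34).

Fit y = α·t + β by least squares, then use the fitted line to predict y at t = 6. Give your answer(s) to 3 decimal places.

ŷ = 19.400

MᵀM·[α, β]ᵀ = Mᵀy reads: 415·α + 45·β = 1308;  45·α + 5·β = 142.
(Σt·t = 415, Σt = 45, Σ1 = 5, Σt·y = 1308, Σy = 142.)
Eliminating β: 5·(row 1) − 45·(row 2) gives 50·α = 5·1308 − 45·142 = 150, so α = 3.
Then β = (142 − 45·3)/5 = 7/5.
At t = 6: ŷ = (3)·(6) + (7/5)·(1) = 97/5.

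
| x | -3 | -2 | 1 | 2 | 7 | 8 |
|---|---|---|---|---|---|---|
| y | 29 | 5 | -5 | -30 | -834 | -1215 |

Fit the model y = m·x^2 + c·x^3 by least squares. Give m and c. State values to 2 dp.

m = -2.92, c = -2.01

From the data, Σx^2·x^2 = 6611, Σx^2·x^3 = 49333, Σx^3·x^3 = 380651.
For Mᵀy: Σx^2·y = -118470, Σx^3·y = -909210.
Normal equations: [[6611, 49333]; [49333, 380651]]·[m, c]ᵀ = [-118470, -909210]ᵀ.
Eliminating c: 380651·(row 1) − 49333·(row 2) gives 82738872·m = 380651·(-118470) − 49333·(-909210) = -241667040, so m = -10069460/3447453.
Then c = ((-909210) − 49333·(-10069460/3447453))/380651 = -6929450/3447453.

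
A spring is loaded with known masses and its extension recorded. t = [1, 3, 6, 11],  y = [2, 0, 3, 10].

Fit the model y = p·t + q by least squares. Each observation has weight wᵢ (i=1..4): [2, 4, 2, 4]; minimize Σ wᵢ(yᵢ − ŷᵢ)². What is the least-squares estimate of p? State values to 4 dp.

Compute the Gram sums: Σwᵢ·t·t = 594, Σwᵢ·t = 70, Σwᵢ·1 = 12.
And Σwᵢ·t·y = 480, Σwᵢ·y = 50.
So XᵀWX·[p, q]ᵀ = XᵀWy: [[594, 70]; [70, 12]]·[p, q]ᵀ = [480, 50]ᵀ.
Determinant 594·12 − 70² = 2228.
p = (480·12 − 70·50)/2228 = 565/557; q = (594·50 − 70·480)/2228 = -975/557.

p = 1.0144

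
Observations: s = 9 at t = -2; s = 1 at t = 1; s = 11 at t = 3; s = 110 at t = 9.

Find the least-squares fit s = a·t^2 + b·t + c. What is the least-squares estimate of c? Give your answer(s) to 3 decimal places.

c = 0.866

Normal-equation sums: Σt^2·t^2 = 6659, Σt^2·t = 749, Σt^2 = 95, Σt·t = 95, Σt = 11, Σ1 = 4.
And Σt^2·s = 9046, Σt·s = 1006, Σs = 131.
Normal equations: [[6659, 749, 95]; [749, 95, 11]; [95, 11, 4]]·[a, b, c]ᵀ = [9046, 1006, 131]ᵀ.
Solving the 3×3 system (Gaussian elimination) gives a = 46207/31452, b = -34399/31452, c = 4539/5242.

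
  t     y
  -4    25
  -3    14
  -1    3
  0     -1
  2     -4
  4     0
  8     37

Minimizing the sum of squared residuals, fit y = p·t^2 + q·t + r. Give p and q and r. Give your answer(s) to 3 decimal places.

Forming XᵀX = [[4706, 492, 110]; [492, 110, 6]; [110, 6, 7]] and Xᵀy = [2881, 143, 74]ᵀ gives XᵀX·[p, q, r]ᵀ = Xᵀy.
Inverting the 3×3 Gram matrix, [p, q, r]ᵀ = [519795/539098, -1562441/539098, -564968/269549]ᵀ.

p = 0.964, q = -2.898, r = -2.096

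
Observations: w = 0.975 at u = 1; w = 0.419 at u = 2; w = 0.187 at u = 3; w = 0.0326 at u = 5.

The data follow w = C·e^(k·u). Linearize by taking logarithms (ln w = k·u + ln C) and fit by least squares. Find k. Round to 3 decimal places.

k = -0.849

With ln wᵢ as the transformed response and uᵢ as the regressor:
AᵀA = [[39.0000, 11.0000]; [11.0000, 4]], rhs = [-23.9122, -5.9953]ᵀ  (here Σu = 11.0000, Σ(u)² = 39.0000, Σln w = -5.9953, Σu·ln w = -23.9122).
Δ = 39.0000·4 − (11.0000)² = 35.0000; k = (-23.9122·4 − 11.0000·-5.9953)/35.0000 = -0.84859, ln C = (39.0000·-5.9953 − 11.0000·-23.9122)/35.0000 = 0.83481.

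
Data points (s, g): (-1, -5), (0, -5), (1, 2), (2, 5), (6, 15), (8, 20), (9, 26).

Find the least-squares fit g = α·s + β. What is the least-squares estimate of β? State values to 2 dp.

With design matrix A, AᵀA = [[187, 25]; [25, 7]] and Aᵀg = [501, 58]ᵀ.
Determinant 187·7 − 25² = 684.
α = (501·7 − 25·58)/684 = 2057/684; β = (187·58 − 25·501)/684 = -1679/684.

β = -2.45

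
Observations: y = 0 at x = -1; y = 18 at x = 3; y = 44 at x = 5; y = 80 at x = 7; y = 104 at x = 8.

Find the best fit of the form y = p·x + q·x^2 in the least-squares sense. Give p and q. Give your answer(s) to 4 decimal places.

The normal equations are: 148·p + 1006·q = 1666;  1006·p + 7204·q = 11838.
(Σx·x = 148, Σx·x^2 = 1006, Σx^2·x^2 = 7204, Σx·y = 1666, Σx^2·y = 11838.)
Eliminating q: 7204·(row 1) − 1006·(row 2) gives 54156·p = 7204·1666 − 1006·11838 = 92836, so p = 23209/13539.
Then q = (11838 − 1006·(23209/13539))/7204 = 19007/13539.

p = 1.7142, q = 1.4039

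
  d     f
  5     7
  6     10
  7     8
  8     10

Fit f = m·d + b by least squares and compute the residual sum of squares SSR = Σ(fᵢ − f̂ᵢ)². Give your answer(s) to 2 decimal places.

SSR = 4.30

From the data, Σd·d = 174, Σd = 26, Σ1 = 4.
Moment sums: Σd·f = 231, Σf = 35.
Normal equations: [[174, 26]; [26, 4]]·[m, b]ᵀ = [231, 35]ᵀ.
Δ = 174·4 − 26² = 20.
m = (231·4 − 26·35)/20 = 7/10; b = (174·35 − 26·231)/20 = 21/5.
Residuals: -7/10, 8/5, -11/10, 1/5; SSR = 43/10.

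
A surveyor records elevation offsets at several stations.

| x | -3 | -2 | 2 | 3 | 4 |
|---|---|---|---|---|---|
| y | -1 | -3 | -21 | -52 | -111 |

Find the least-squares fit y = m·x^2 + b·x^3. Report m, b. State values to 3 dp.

Setting ∂/∂m … = 0 gives: 450·m + 1024·b = -2349;  1024·m + 5682·b = -8625.
(Σx^2·x^2 = 450, Σx^2·x^3 = 1024, Σx^3·x^3 = 5682, Σx^2·y = -2349, Σx^3·y = -8625.)
Determinant 450·5682 − 1024² = 1508324.
m = ((-2349)·5682 − 1024·(-8625))/1508324 = -2257509/754162; b = (450·(-8625) − 1024·(-2349))/1508324 = -737937/754162.

m = -2.993, b = -0.978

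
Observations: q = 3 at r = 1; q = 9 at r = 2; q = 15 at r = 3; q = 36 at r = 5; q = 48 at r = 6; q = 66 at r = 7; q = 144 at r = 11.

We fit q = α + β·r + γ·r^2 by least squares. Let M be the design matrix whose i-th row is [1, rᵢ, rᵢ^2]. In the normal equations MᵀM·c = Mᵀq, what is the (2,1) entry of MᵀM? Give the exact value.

35

Row 2 ↔ basis r, column 1 ↔ basis 1, so (MᵀM)_{2,1} = Σᵢ r = (1)·(1) + (2)·(1) + (3)·(1) + (5)·(1) + (6)·(1) + (7)·(1) + (11)·(1) = 35.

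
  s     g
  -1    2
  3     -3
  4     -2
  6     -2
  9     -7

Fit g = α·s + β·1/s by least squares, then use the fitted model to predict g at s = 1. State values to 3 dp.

Normal-equation sums: Σs·s = 143, Σs·1/s = 5, Σ1/s·1/s = 1573/1296.
Moment sums: Σs·g = -94, Σ1/s·g = -83/18.
Normal equations: [[143, 5]; [5, 1573/1296]]·[α, β]ᵀ = [-94, -83/18]ᵀ.
Eliminating β: (1573/1296)·(row 1) − 5·(row 2) gives (192539/1296)·α = (1573/1296)·(-94) − 5·(-83/18) = -58991/648, so α = -117982/192539.
Then β = ((-83/18) − 5·(-117982/192539))/(1573/1296) = -245448/192539.
At s = 1: ĝ = (-117982/192539)·(1) + (-245448/192539)·(1) = -363430/192539.

ĝ = -1.888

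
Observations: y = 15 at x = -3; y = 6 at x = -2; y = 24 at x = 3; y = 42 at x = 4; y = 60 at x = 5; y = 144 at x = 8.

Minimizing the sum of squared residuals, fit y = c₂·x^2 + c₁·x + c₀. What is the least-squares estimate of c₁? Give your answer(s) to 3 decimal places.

Sums needed: Σx^2·x^2 = 5155, Σx^2·x = 693, Σx^2 = 127, Σx·x = 127, Σx = 15, Σ1 = 6.
Right-hand side: Σx^2·y = 11763, Σx·y = 1635, Σy = 291.
Row-reducing yields c₂ = 482241/239344, c₁ = 403611/239344, c₀ = 195861/119672.

c₁ = 1.686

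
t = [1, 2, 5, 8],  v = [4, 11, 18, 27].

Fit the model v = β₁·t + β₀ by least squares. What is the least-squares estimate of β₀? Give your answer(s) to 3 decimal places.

Normal-equation sums: Σt·t = 94, Σt = 16, Σ1 = 4.
Moment sums: Σt·v = 332, Σv = 60.
Normal equations: [[94, 16]; [16, 4]]·[β₁, β₀]ᵀ = [332, 60]ᵀ.
Eliminating β₀: 4·(row 1) − 16·(row 2) gives 120·β₁ = 4·332 − 16·60 = 368, so β₁ = 46/15.
Then β₀ = (60 − 16·(46/15))/4 = 41/15.

β₀ = 2.733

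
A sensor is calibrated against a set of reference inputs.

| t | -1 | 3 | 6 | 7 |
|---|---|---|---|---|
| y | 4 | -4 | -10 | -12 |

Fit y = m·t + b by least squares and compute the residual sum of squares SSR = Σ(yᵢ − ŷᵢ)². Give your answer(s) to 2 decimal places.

Compute the Gram sums: Σt·t = 95, Σt = 15, Σ1 = 4.
Right-hand side: Σt·y = -160, Σy = -22.
Determinant 95·4 − 15² = 155.
m = ((-160)·4 − 15·(-22))/155 = -2; b = (95·(-22) − 15·(-160))/155 = 2.
Residuals: 0, 0, 0, 0; SSR = 0.

SSR = 0.00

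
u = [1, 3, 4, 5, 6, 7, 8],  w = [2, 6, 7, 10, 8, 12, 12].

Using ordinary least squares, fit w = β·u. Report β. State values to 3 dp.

β = 1.630

The normal system MᵀM·[β]ᵀ = Mᵀw is [[200]]·[β]ᵀ = [326]ᵀ.
β = 326/200 = 1.63.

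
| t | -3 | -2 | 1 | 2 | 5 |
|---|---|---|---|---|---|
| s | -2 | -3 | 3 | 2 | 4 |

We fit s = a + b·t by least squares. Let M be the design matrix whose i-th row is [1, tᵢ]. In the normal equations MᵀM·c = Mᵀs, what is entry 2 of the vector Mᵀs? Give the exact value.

39

Entry 2 ↔ basis t, so (Mᵀs)_{2} = Σᵢ (t)·sᵢ = (-3)·(-2) + (-2)·(-3) + (1)·(3) + (2)·(2) + (5)·(4) = 39.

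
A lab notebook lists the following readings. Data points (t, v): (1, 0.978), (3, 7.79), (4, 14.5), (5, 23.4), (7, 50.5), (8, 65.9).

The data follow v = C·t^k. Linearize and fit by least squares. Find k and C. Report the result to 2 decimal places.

k = 2.03, C = 0.92

Let Y = ln v. Fitting Y = k·ln t + ln C by least squares:
XᵀX = [[13.8297, 8.1197]; [8.1197, 6]], rhs = [27.3774, 15.9676]ᵀ  (here Σln t = 8.1197, Σ(ln t)² = 13.8297, Σln v = 15.9676, Σln t·ln v = 27.3774).
Solving (det = 17.0487): k = 2.03019, ln C = -0.08616, so C = exp(-0.08616) = 0.91745.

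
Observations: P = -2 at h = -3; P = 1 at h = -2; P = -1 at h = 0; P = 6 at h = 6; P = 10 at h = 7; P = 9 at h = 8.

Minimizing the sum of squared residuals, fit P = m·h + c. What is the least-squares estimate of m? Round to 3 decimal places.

Normal-equation sums: Σh·h = 162, Σh = 16, Σ1 = 6.
Moment sums: Σh·P = 182, ΣP = 23.
Normal equations: [[162, 16]; [16, 6]]·[m, c]ᵀ = [182, 23]ᵀ.
det = 162·6 − 16² = 716.
m = (182·6 − 16·23)/716 = 181/179; c = (162·23 − 16·182)/716 = 407/358.

m = 1.011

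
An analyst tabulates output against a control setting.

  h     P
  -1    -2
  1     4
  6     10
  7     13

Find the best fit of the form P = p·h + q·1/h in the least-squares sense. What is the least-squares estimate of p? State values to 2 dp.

Entries of XᵀX: Σh·h = 87, Σh·1/h = 4, Σ1/h·1/h = 3613/1764.
For XᵀP: Σh·P = 157, Σ1/h·P = 200/21.
Normal equations: [[87, 4]; [4, 3613/1764]]·[p, q]ᵀ = [157, 200/21]ᵀ.
Δ = 87·(3613/1764) − 4² = 95369/588.
p = (157·(3613/1764) − 4·(200/21))/(95369/588) = 500041/286107; q = (87·(200/21) − 4·157)/(95369/588) = 117936/95369.

p = 1.75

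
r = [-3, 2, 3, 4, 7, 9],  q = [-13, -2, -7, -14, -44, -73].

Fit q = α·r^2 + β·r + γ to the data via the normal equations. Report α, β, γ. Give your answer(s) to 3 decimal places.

AᵀA·[α, β, γ]ᵀ = Aᵀq reads: 9396·α + 1144·β + 168·γ = -8481;  1144·α + 168·β + 22·γ = -1007;  168·α + 22·β + 6·γ = -153.
(Σr^2·r^2 = 9396, Σr^2·r = 1144, Σr^2 = 168, Σr·r = 168, Σr = 22, Σ1 = 6, Σr^2·q = -8481, Σr·q = -1007, Σq = -153.)
Row-reducing yields α = -65525/65492, β = 15423/16373, γ = -30775/32746.

α = -1.001, β = 0.942, γ = -0.940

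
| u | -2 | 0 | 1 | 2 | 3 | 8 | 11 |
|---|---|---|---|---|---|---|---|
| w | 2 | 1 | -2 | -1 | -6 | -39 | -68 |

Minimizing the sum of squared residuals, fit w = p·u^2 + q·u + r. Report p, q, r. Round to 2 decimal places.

Setting ∂/∂p … = 0 gives: 18851·p + 1871·q + 203·r = -10776;  1871·p + 203·q + 23·r = -1086;  203·p + 23·q + 7·r = -113.
Row-reducing yields p = -27729/59024, q = -9865/8432, r = 19555/14756.

p = -0.47, q = -1.17, r = 1.33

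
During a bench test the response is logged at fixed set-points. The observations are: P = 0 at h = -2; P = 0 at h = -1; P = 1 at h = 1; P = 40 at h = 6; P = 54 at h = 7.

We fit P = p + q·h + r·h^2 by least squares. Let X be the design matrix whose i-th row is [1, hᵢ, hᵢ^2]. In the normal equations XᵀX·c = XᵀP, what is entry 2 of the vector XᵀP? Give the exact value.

Entry 2 ↔ basis h, so (XᵀP)_{2} = Σᵢ (h)·Pᵢ = (-2)·(0) + (-1)·(0) + (1)·(1) + (6)·(40) + (7)·(54) = 619.

619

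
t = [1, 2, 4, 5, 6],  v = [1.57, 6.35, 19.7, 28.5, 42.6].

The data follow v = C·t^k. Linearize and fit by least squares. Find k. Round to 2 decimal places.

k = 1.80

With ln vᵢ as the transformed response and ln tᵢ as the regressor:
Σln t = 5.4806, Σ(ln t)² = 8.2030, Σln v = 12.3819, Σln t·ln v = 17.5271.
Equations: 8.2030·k + 5.4806·ln C = 17.5271;  5.4806·k + 5·ln C = 12.3819.
Δ = 8.2030·5 − (5.4806)² = 10.9774; k = (17.5271·5 − 5.4806·12.3819)/10.9774 = 1.80143, ln C = (8.2030·12.3819 − 5.4806·17.5271)/10.9774 = 0.50178.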